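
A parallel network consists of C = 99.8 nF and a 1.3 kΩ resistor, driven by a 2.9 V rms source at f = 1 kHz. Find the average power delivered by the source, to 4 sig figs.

ω = 2πf = 6283 rad/s
X_C = 1/(ωC) = 1595 Ω
Parallel: admittances add. Y = 1/R + jωC
Y = (0.0007692 + j0.0006271) S
|Y| = 0.0009924 S → |Z| = 1/|Y| = 1008 Ω, ∠Z = −∠Y = -39.19°
I = V/|Z| = 2.878 mA
P = VI cos φ = 2.9 × 0.002878 × cos(-39.19°) = 6.469 mW

6.469 mW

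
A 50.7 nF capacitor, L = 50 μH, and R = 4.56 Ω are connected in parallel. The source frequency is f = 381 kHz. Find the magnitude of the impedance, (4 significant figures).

ω = 2πf = 2.394e+06 rad/s
X_L = ωL = 119.7 Ω
X_C = 1/(ωC) = 8.239 Ω
Parallel: admittances add. Y = 1/R + 1/(jωL) + jωC
Y = (0.2193 + j0.1130) S
|Y| = 0.2467 S → |Z| = 1/|Y| = 4.053 Ω, ∠Z = −∠Y = -27.26°

4.053 Ω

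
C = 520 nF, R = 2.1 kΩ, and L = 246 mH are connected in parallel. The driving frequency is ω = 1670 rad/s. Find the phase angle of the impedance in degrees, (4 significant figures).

X_L = ωL = 410.8 Ω
X_C = 1/(ωC) = 1152 Ω
Parallel: admittances add. Y = 1/R + 1/(jωL) + jωC
Y = (0.0004762 − j0.001566) S
|Y| = 0.001637 S → |Z| = 1/|Y| = 611.0 Ω, ∠Z = −∠Y = 73.08°

73.08°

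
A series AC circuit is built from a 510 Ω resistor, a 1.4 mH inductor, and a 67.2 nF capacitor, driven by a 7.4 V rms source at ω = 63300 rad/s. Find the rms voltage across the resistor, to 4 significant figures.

X_L = ωL = 88.62 Ω
X_C = 1/(ωC) = 235.1 Ω
Net reactance X = X_L − X_C = -146.5 Ω
Z = 510.0 − j146.5 Ω
|Z| = √(510.0² + 146.5²) = 530.6 Ω
I = V/|Z| = 13.95 mA
V_R = I·|Z_R| = 0.01395 × 510.0 = 7.113 V

7.113 V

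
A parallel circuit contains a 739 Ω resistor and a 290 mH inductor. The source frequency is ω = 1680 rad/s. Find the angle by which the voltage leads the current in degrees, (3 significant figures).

56.6°

X_L = ωL = 487 Ω
Parallel: admittances add. Y = 1/R + 1/(jωL)
Y = (0.00135 − j0.00205) S
|Y| = 0.00246 S → |Z| = 1/|Y| = 407 Ω, ∠Z = −∠Y = 56.6°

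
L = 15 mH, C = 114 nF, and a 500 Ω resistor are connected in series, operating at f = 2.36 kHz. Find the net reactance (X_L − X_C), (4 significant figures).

ω = 2πf = 14830 rad/s
X_L = ωL = 222.4 Ω
X_C = 1/(ωC) = 591.6 Ω
X = 222.4 − 591.6 = -369.1 Ω

-369.1 Ω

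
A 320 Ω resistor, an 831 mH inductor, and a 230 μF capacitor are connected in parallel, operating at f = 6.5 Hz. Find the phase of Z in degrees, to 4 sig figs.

81.15°

ω = 2πf = 40.84 rad/s
X_L = ωL = 33.94 Ω
X_C = 1/(ωC) = 106.5 Ω
Parallel: admittances add. Y = 1/R + 1/(jωL) + jωC
Y = (0.003125 − j0.02007) S
|Y| = 0.02031 S → |Z| = 1/|Y| = 49.23 Ω, ∠Z = −∠Y = 81.15°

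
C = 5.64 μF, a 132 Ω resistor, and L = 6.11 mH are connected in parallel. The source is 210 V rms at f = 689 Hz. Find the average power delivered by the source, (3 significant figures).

334 W

ω = 2πf = 4329 rad/s
X_L = ωL = 26.5 Ω
X_C = 1/(ωC) = 41.0 Ω
Parallel: admittances add. Y = 1/R + 1/(jωL) + jωC
Y = (0.00758 − j0.0134) S
|Y| = 0.0154 S → |Z| = 1/|Y| = 65.0 Ω, ∠Z = −∠Y = 60.5°
I = V/|Z| = 3.23 A
P = VI cos φ = 210 × 3.23 × cos(60.5°) = 334 W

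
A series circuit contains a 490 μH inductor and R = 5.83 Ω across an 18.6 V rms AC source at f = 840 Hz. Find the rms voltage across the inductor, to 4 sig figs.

ω = 2πf = 5278 rad/s
X_L = ωL = 2.586 Ω
Z = 5.830 + j2.586 Ω
|Z| = √(5.830² + 2.586²) = 6.378 Ω
I = V/|Z| = 2.916 A
V_L = I·|Z_L| = 2.916 × 2.586 = 7.542 V

7.542 V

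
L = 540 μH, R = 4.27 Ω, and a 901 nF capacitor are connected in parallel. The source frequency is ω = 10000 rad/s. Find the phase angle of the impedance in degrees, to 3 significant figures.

X_L = ωL = 5.40 Ω
X_C = 1/(ωC) = 111 Ω
Parallel: admittances add. Y = 1/R + 1/(jωL) + jωC
Y = (0.234 − j0.176) S
|Y| = 0.293 S → |Z| = 1/|Y| = 3.41 Ω, ∠Z = −∠Y = 37.0°

37.0°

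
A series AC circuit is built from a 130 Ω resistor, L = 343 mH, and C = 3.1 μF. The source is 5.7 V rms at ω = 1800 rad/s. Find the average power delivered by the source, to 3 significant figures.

X_L = ωL = 617 Ω
X_C = 1/(ωC) = 179 Ω
Net reactance X = X_L − X_C = 438 Ω
Z = 130 + j438 Ω
|Z| = √(130² + 438²) = 457 Ω
∠Z = arctan(438/130) = 73.5°
I = V/|Z| = 12.5 mA
P = VI cos φ = 5.7 × 0.0125 × cos(73.5°) = 20.2 mW

20.2 mW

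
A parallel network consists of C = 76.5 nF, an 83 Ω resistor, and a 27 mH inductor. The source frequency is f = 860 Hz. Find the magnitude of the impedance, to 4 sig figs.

73.20 Ω

ω = 2πf = 5404 rad/s
X_L = ωL = 145.9 Ω
X_C = 1/(ωC) = 2419 Ω
Parallel: admittances add. Y = 1/R + 1/(jωL) + jωC
Y = (0.01205 − j0.006441) S
|Y| = 0.01366 S → |Z| = 1/|Y| = 73.20 Ω, ∠Z = −∠Y = 28.13°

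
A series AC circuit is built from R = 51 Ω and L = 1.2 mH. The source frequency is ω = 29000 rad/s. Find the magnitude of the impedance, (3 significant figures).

X_L = ωL = 34.8 Ω
Z = 51.0 + j34.8 Ω
|Z| = √(51.0² + 34.8²) = 61.7 Ω

61.7 Ω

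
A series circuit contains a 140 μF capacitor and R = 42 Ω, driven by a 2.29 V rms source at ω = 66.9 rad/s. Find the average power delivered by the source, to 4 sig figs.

16.73 mW

X_C = 1/(ωC) = 106.8 Ω
Z = 42.00 − j106.8 Ω
|Z| = √(42.00² + 106.8²) = 114.7 Ω
∠Z = arctan(-106.8/42.00) = -68.53°
I = V/|Z| = 19.96 mA
P = VI cos φ = 2.29 × 0.01996 × cos(-68.53°) = 16.73 mW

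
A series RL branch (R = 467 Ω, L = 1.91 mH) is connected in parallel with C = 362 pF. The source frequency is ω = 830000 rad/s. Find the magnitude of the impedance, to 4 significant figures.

X_L = ωL = 1585 Ω
X_C = 1/(ωC) = 3328 Ω
Branch 1 (R+jX_L): Z₁ = 467.0 + j1585 Ω, |Z₁| = 1653 Ω
Branch 2 (−jX_C): Z₂ = −j3328 Ω
Parallel: Z = Z₁Z₂/(Z₁+Z₂), |Z| = 3048 Ω, ∠Z = 58.59°

3048 Ω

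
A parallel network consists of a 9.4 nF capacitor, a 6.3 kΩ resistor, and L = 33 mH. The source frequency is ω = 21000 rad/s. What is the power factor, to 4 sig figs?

X_L = ωL = 693.0 Ω
X_C = 1/(ωC) = 5066 Ω
Parallel: admittances add. Y = 1/R + 1/(jωL) + jωC
Y = (0.0001587 − j0.001246) S
|Y| = 0.001256 S → |Z| = 1/|Y| = 796.4 Ω, ∠Z = −∠Y = 82.74°
cos φ = cos(82.74°) = 0.1264

0.1264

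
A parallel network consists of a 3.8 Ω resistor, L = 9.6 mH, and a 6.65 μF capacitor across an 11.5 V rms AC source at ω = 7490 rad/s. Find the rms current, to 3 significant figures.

3.05 A

X_L = ωL = 71.9 Ω
X_C = 1/(ωC) = 20.1 Ω
Parallel: admittances add. Y = 1/R + 1/(jωL) + jωC
Y = (0.263 + j0.0359) S
|Y| = 0.266 S → |Z| = 1/|Y| = 3.77 Ω, ∠Z = −∠Y = -7.77°
I = V/|Z| = 11.5/3.77 = 3.05 A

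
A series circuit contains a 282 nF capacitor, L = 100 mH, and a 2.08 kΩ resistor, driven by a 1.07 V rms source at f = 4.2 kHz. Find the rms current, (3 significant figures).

ω = 2πf = 26390 rad/s
X_L = ωL = 2640 Ω
X_C = 1/(ωC) = 134 Ω
Net reactance X = X_L − X_C = 2500 Ω
Z = 2080 + j2500 Ω
|Z| = √(2080² + 2500²) = 3260 Ω
I = V/|Z| = 1.07/3260 = 329 μA

329 μA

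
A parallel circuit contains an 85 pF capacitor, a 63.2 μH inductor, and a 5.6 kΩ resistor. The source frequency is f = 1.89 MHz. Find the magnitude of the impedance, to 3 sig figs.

ω = 2πf = 1.188e+07 rad/s
X_L = ωL = 751 Ω
X_C = 1/(ωC) = 991 Ω
Parallel: admittances add. Y = 1/R + 1/(jωL) + jωC
Y = (0.000179 − j0.000323) S
|Y| = 0.000369 S → |Z| = 1/|Y| = 2710 Ω, ∠Z = −∠Y = 61.1°

2710 Ω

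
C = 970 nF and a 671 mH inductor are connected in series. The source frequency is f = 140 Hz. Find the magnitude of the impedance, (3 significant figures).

582 Ω

ω = 2πf = 879.6 rad/s
X_L = ωL = 590 Ω
X_C = 1/(ωC) = 1170 Ω
Net reactance X = X_L − X_C = -582 Ω
Z = − j582 Ω
|Z| = √(0² + 582²) = 582 Ω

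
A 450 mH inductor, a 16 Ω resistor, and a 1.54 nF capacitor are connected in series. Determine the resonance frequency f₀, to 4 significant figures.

6.046 kHz

ω₀ = 1/√(LC) = 1/√(0.45 × 1.54e-09) = 37990 rad/s
f₀ = ω₀/(2π) = 6.046 kHz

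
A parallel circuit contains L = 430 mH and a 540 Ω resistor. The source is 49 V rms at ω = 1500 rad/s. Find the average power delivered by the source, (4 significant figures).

X_L = ωL = 645.0 Ω
Parallel: admittances add. Y = 1/R + 1/(jωL)
Y = (0.001852 − j0.001550) S
|Y| = 0.002415 S → |Z| = 1/|Y| = 414.0 Ω, ∠Z = −∠Y = 39.94°
I = V/|Z| = 118.3 mA
P = VI cos φ = 49 × 0.1183 × cos(39.94°) = 4.446 W

4.446 W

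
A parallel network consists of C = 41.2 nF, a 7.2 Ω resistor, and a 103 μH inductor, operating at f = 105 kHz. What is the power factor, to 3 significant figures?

ω = 2πf = 659700 rad/s
X_L = ωL = 68.0 Ω
X_C = 1/(ωC) = 36.8 Ω
Parallel: admittances add. Y = 1/R + 1/(jωL) + jωC
Y = (0.139 + j0.0125) S
|Y| = 0.139 S → |Z| = 1/|Y| = 7.17 Ω, ∠Z = −∠Y = -5.13°
cos φ = cos(-5.13°) = 0.996

0.996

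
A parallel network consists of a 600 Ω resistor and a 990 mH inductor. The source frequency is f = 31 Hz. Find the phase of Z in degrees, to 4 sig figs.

72.18°

ω = 2πf = 194.8 rad/s
X_L = ωL = 192.8 Ω
Parallel: admittances add. Y = 1/R + 1/(jωL)
Y = (0.001667 − j0.005186) S
|Y| = 0.005447 S → |Z| = 1/|Y| = 183.6 Ω, ∠Z = −∠Y = 72.18°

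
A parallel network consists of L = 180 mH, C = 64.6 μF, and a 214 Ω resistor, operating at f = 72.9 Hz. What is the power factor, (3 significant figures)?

0.259

ω = 2πf = 458.0 rad/s
X_L = ωL = 82.4 Ω
X_C = 1/(ωC) = 33.8 Ω
Parallel: admittances add. Y = 1/R + 1/(jωL) + jωC
Y = (0.00467 + j0.0175) S
|Y| = 0.0181 S → |Z| = 1/|Y| = 55.3 Ω, ∠Z = −∠Y = -75.0°
cos φ = cos(-75.0°) = 0.259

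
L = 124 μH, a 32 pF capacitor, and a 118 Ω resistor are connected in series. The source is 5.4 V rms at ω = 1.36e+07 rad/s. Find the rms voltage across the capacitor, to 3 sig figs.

X_L = ωL = 1690 Ω
X_C = 1/(ωC) = 2300 Ω
Net reactance X = X_L − X_C = -611 Ω
Z = 118 − j611 Ω
|Z| = √(118² + 611²) = 623 Ω
I = V/|Z| = 8.67 mA
V_C = I·|Z_C| = 0.00867 × 2300 = 19.9 V

19.9 V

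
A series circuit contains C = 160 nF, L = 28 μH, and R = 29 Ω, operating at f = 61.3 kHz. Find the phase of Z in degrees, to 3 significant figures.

ω = 2πf = 385200 rad/s
X_L = ωL = 10.8 Ω
X_C = 1/(ωC) = 16.2 Ω
Net reactance X = X_L − X_C = -5.44 Ω
Z = 29.0 − j5.44 Ω
|Z| = √(29.0² + 5.44²) = 29.5 Ω
∠Z = arctan(-5.44/29.0) = -10.6°

-10.6°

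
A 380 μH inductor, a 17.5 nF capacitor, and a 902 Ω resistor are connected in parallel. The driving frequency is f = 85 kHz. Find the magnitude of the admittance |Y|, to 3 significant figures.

4.56 mS

ω = 2πf = 534100 rad/s
X_L = ωL = 203 Ω
X_C = 1/(ωC) = 107 Ω
Parallel: admittances add. Y = 1/R + 1/(jωL) + jωC
Y = (0.00111 + j0.00442) S
|Y| = 0.00456 S → |Z| = 1/|Y| = 220 Ω, ∠Z = −∠Y = -75.9°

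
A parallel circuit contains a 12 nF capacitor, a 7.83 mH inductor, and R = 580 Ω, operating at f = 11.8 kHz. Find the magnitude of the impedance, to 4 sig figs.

522.3 Ω

ω = 2πf = 74140 rad/s
X_L = ωL = 580.5 Ω
X_C = 1/(ωC) = 1124 Ω
Parallel: admittances add. Y = 1/R + 1/(jωL) + jωC
Y = (0.001724 − j0.0008329) S
|Y| = 0.001915 S → |Z| = 1/|Y| = 522.3 Ω, ∠Z = −∠Y = 25.78°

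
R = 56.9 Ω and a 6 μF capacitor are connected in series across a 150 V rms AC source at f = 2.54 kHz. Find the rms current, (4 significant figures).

ω = 2πf = 15960 rad/s
X_C = 1/(ωC) = 10.44 Ω
Z = 56.90 − j10.44 Ω
|Z| = √(56.90² + 10.44²) = 57.85 Ω
I = V/|Z| = 150/57.85 = 2.593 A

2.593 A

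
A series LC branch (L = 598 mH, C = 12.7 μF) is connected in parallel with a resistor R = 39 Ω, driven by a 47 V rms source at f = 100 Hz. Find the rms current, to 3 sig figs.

1.22 A

ω = 2πf = 628.3 rad/s
X_L = ωL = 376 Ω
X_C = 1/(ωC) = 125 Ω
Branch 1: Z₁ = R = 39.0 Ω
Branch 2 (series LC): Z₂ = j(X_L − X_C) = j250 Ω
Parallel: Z = Z₁Z₂/(Z₁+Z₂), |Z| = 38.5 Ω, ∠Z = 8.85°
I = V/|Z| = 47/38.5 = 1.22 A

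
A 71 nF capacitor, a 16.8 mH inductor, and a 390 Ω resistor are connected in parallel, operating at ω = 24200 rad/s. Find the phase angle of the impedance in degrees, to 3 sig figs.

X_L = ωL = 407 Ω
X_C = 1/(ωC) = 582 Ω
Parallel: admittances add. Y = 1/R + 1/(jωL) + jωC
Y = (0.00256 − j0.000741) S
|Y| = 0.00267 S → |Z| = 1/|Y| = 375 Ω, ∠Z = −∠Y = 16.1°

16.1°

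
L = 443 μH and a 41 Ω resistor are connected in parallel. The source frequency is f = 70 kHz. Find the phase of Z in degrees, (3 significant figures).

11.9°

ω = 2πf = 439800 rad/s
X_L = ωL = 195 Ω
Parallel: admittances add. Y = 1/R + 1/(jωL)
Y = (0.0244 − j0.00513) S
|Y| = 0.0249 S → |Z| = 1/|Y| = 40.1 Ω, ∠Z = −∠Y = 11.9°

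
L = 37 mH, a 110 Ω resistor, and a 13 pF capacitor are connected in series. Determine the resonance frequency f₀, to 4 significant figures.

229.5 kHz

ω₀ = 1/√(LC) = 1/√(0.037 × 1.3e-11) = 1.442e+06 rad/s
f₀ = ω₀/(2π) = 229.5 kHz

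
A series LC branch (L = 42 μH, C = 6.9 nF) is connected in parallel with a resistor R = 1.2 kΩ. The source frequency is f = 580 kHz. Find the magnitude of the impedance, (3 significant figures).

ω = 2πf = 3.644e+06 rad/s
X_L = ωL = 153 Ω
X_C = 1/(ωC) = 39.8 Ω
Branch 1: Z₁ = R = 1200 Ω
Branch 2 (series LC): Z₂ = j(X_L − X_C) = j113 Ω
Parallel: Z = Z₁Z₂/(Z₁+Z₂), |Z| = 113 Ω, ∠Z = 84.6°

113 Ω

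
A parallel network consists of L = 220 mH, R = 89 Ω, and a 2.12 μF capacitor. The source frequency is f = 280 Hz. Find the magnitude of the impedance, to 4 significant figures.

88.54 Ω

ω = 2πf = 1759 rad/s
X_L = ωL = 387.0 Ω
X_C = 1/(ωC) = 268.1 Ω
Parallel: admittances add. Y = 1/R + 1/(jωL) + jωC
Y = (0.01124 + j0.001146) S
|Y| = 0.01129 S → |Z| = 1/|Y| = 88.54 Ω, ∠Z = −∠Y = -5.824°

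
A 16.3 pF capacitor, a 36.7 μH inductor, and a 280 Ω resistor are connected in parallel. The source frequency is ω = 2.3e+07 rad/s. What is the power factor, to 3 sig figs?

0.975

X_L = ωL = 844 Ω
X_C = 1/(ωC) = 2670 Ω
Parallel: admittances add. Y = 1/R + 1/(jωL) + jωC
Y = (0.00357 − j0.000810) S
|Y| = 0.00366 S → |Z| = 1/|Y| = 273 Ω, ∠Z = −∠Y = 12.8°
cos φ = cos(12.8°) = 0.975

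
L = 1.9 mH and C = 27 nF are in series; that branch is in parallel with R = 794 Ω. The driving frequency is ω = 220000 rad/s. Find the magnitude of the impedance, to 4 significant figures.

238.2 Ω

X_L = ωL = 418.0 Ω
X_C = 1/(ωC) = 168.4 Ω
Branch 1: Z₁ = R = 794.0 Ω
Branch 2 (series LC): Z₂ = j(X_L − X_C) = j249.6 Ω
Parallel: Z = Z₁Z₂/(Z₁+Z₂), |Z| = 238.2 Ω, ∠Z = 72.55°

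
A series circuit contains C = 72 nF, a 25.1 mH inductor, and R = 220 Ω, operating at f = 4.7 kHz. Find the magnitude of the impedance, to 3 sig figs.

ω = 2πf = 29530 rad/s
X_L = ωL = 741 Ω
X_C = 1/(ωC) = 470 Ω
Net reactance X = X_L − X_C = 271 Ω
Z = 220 + j271 Ω
|Z| = √(220² + 271²) = 349 Ω

349 Ω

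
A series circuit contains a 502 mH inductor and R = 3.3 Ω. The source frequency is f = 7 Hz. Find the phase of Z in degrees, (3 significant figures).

ω = 2πf = 43.98 rad/s
X_L = ωL = 22.1 Ω
Z = 3.30 + j22.1 Ω
|Z| = √(3.30² + 22.1²) = 22.3 Ω
∠Z = arctan(22.1/3.30) = 81.5°

81.5°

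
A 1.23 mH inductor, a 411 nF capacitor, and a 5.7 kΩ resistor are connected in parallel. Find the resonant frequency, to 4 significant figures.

7.079 kHz

ω₀ = 1/√(LC) = 1/√(0.00123 × 4.11e-07) = 44480 rad/s
f₀ = ω₀/(2π) = 7.079 kHz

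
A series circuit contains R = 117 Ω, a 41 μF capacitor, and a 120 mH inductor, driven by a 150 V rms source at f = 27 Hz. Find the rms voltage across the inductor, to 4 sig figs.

ω = 2πf = 169.6 rad/s
X_L = ωL = 20.36 Ω
X_C = 1/(ωC) = 143.8 Ω
Net reactance X = X_L − X_C = -123.4 Ω
Z = 117.0 − j123.4 Ω
|Z| = √(117.0² + 123.4²) = 170.1 Ω
I = V/|Z| = 882.0 mA
V_L = I·|Z_L| = 0.8820 × 20.36 = 17.96 V

17.96 V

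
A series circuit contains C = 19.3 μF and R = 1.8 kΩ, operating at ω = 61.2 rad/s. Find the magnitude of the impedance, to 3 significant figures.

X_C = 1/(ωC) = 847 Ω
Z = 1800 − j847 Ω
|Z| = √(1800² + 847²) = 1990 Ω

1990 Ω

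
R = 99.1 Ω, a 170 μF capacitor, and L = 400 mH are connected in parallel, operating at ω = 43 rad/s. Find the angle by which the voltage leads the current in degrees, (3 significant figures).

78.8°

X_L = ωL = 17.2 Ω
X_C = 1/(ωC) = 137 Ω
Parallel: admittances add. Y = 1/R + 1/(jωL) + jωC
Y = (0.0101 − j0.0508) S
|Y| = 0.0518 S → |Z| = 1/|Y| = 19.3 Ω, ∠Z = −∠Y = 78.8°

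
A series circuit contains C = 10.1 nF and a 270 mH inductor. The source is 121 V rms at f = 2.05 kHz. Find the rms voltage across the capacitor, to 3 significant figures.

ω = 2πf = 12880 rad/s
X_L = ωL = 3480 Ω
X_C = 1/(ωC) = 7690 Ω
Net reactance X = X_L − X_C = -4210 Ω
Z = − j4210 Ω
|Z| = √(0² + 4210²) = 4210 Ω
I = V/|Z| = 28.7 mA
V_C = I·|Z_C| = 0.0287 × 7690 = 221 V

221 V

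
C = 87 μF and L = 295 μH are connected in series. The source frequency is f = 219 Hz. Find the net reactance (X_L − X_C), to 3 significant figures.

-7.95 Ω

ω = 2πf = 1376 rad/s
X_L = ωL = 0.406 Ω
X_C = 1/(ωC) = 8.35 Ω
X = 0.406 − 8.35 = -7.95 Ω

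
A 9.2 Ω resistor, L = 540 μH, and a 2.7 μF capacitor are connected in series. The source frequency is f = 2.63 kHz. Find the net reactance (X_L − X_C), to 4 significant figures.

ω = 2πf = 16520 rad/s
X_L = ωL = 8.923 Ω
X_C = 1/(ωC) = 22.41 Ω
X = 8.923 − 22.41 = -13.49 Ω

-13.49 Ω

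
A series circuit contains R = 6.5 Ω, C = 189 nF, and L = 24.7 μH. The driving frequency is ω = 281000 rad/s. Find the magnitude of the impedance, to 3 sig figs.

13.5 Ω

X_L = ωL = 6.94 Ω
X_C = 1/(ωC) = 18.8 Ω
Net reactance X = X_L − X_C = -11.9 Ω
Z = 6.50 − j11.9 Ω
|Z| = √(6.50² + 11.9²) = 13.5 Ω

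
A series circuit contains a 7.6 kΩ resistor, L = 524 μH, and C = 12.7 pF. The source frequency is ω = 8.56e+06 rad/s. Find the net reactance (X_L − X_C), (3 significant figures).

X_L = ωL = 4490 Ω
X_C = 1/(ωC) = 9200 Ω
X = 4490 − 9200 = -4710 Ω

-4710 Ω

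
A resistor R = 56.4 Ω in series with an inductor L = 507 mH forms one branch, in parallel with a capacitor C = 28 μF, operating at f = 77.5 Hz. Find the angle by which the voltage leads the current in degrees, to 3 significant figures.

-84.9°

ω = 2πf = 486.9 rad/s
X_L = ωL = 247 Ω
X_C = 1/(ωC) = 73.3 Ω
Branch 1 (R+jX_L): Z₁ = 56.4 + j247 Ω, |Z₁| = 253 Ω
Branch 2 (−jX_C): Z₂ = −j73.3 Ω
Parallel: Z = Z₁Z₂/(Z₁+Z₂), |Z| = 102 Ω, ∠Z = -84.9°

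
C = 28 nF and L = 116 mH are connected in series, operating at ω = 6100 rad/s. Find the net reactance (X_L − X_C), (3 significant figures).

X_L = ωL = 708 Ω
X_C = 1/(ωC) = 5850 Ω
X = 708 − 5850 = -5150 Ω

-5150 Ω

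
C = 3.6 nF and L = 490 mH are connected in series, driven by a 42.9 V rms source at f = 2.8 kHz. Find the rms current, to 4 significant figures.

5.984 mA

ω = 2πf = 17590 rad/s
X_L = ωL = 8621 Ω
X_C = 1/(ωC) = 15790 Ω
Net reactance X = X_L − X_C = -7169 Ω
Z = − j7169 Ω
|Z| = √(0² + 7169²) = 7169 Ω
I = V/|Z| = 42.9/7169 = 5.984 mA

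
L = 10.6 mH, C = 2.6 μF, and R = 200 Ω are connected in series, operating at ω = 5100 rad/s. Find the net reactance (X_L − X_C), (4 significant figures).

X_L = ωL = 54.06 Ω
X_C = 1/(ωC) = 75.41 Ω
X = 54.06 − 75.41 = -21.35 Ω

-21.35 Ω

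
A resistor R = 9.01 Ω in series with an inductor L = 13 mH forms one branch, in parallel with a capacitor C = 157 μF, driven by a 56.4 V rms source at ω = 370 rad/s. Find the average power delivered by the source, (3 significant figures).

275 W

X_L = ωL = 4.81 Ω
X_C = 1/(ωC) = 17.2 Ω
Branch 1 (R+jX_L): Z₁ = 9.01 + j4.81 Ω, |Z₁| = 10.2 Ω
Branch 2 (−jX_C): Z₂ = −j17.2 Ω
Parallel: Z = Z₁Z₂/(Z₁+Z₂), |Z| = 11.5 Ω, ∠Z = -7.90°
I = V/|Z| = 4.92 A
P = VI cos φ = 56.4 × 4.92 × cos(-7.90°) = 275 W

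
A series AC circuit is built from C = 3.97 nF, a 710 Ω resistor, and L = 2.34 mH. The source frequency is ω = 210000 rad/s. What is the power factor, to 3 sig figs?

X_L = ωL = 491 Ω
X_C = 1/(ωC) = 1200 Ω
Net reactance X = X_L − X_C = -708 Ω
Z = 710 − j708 Ω
|Z| = √(710² + 708²) = 1000 Ω
∠Z = arctan(-708/710) = -44.9°
cos φ = cos(-44.9°) = 0.708

0.708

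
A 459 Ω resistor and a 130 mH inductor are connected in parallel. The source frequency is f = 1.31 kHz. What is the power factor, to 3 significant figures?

0.919

ω = 2πf = 8231 rad/s
X_L = ωL = 1070 Ω
Parallel: admittances add. Y = 1/R + 1/(jωL)
Y = (0.00218 − j0.000935) S
|Y| = 0.00237 S → |Z| = 1/|Y| = 422 Ω, ∠Z = −∠Y = 23.2°
cos φ = cos(23.2°) = 0.919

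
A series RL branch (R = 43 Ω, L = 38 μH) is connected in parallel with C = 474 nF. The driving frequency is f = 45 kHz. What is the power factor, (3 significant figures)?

ω = 2πf = 282700 rad/s
X_L = ωL = 10.7 Ω
X_C = 1/(ωC) = 7.46 Ω
Branch 1 (R+jX_L): Z₁ = 43.0 + j10.7 Ω, |Z₁| = 44.3 Ω
Branch 2 (−jX_C): Z₂ = −j7.46 Ω
Parallel: Z = Z₁Z₂/(Z₁+Z₂), |Z| = 7.67 Ω, ∠Z = -80.3°
cos φ = cos(-80.3°) = 0.168

0.168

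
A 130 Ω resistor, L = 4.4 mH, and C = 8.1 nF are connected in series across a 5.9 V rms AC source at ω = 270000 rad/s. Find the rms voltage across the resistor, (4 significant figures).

X_L = ωL = 1188 Ω
X_C = 1/(ωC) = 457.2 Ω
Net reactance X = X_L − X_C = 730.8 Ω
Z = 130.0 + j730.8 Ω
|Z| = √(130.0² + 730.8²) = 742.2 Ω
I = V/|Z| = 7.949 mA
V_R = I·|Z_R| = 0.007949 × 130.0 = 1.033 V

1.033 V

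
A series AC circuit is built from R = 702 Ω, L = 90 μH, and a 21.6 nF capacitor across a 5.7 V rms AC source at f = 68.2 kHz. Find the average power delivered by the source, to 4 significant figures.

ω = 2πf = 428500 rad/s
X_L = ωL = 38.57 Ω
X_C = 1/(ωC) = 108.0 Ω
Net reactance X = X_L − X_C = -69.47 Ω
Z = 702.0 − j69.47 Ω
|Z| = √(702.0² + 69.47²) = 705.4 Ω
∠Z = arctan(-69.47/702.0) = -5.652°
I = V/|Z| = 8.080 mA
P = VI cos φ = 5.7 × 0.008080 × cos(-5.652°) = 45.83 mW

45.83 mW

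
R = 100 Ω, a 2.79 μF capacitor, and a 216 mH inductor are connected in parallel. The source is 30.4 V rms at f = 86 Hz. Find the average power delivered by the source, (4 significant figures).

ω = 2πf = 540.4 rad/s
X_L = ωL = 116.7 Ω
X_C = 1/(ωC) = 663.3 Ω
Parallel: admittances add. Y = 1/R + 1/(jωL) + jωC
Y = (0.01000 − j0.007060) S
|Y| = 0.01224 S → |Z| = 1/|Y| = 81.69 Ω, ∠Z = −∠Y = 35.22°
I = V/|Z| = 372.1 mA
P = VI cos φ = 30.4 × 0.3721 × cos(35.22°) = 9.242 W

9.242 W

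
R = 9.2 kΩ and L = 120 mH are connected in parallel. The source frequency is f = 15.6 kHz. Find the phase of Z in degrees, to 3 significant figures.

ω = 2πf = 98020 rad/s
X_L = ωL = 11800 Ω
Parallel: admittances add. Y = 1/R + 1/(jωL)
Y = (0.000109 − j8.5e-05) S
|Y| = 0.000138 S → |Z| = 1/|Y| = 7250 Ω, ∠Z = −∠Y = 38.0°

38.0°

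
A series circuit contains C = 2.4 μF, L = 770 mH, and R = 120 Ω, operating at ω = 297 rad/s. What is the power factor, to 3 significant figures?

X_L = ωL = 229 Ω
X_C = 1/(ωC) = 1400 Ω
Net reactance X = X_L − X_C = -1170 Ω
Z = 120 − j1170 Ω
|Z| = √(120² + 1170²) = 1180 Ω
∠Z = arctan(-1170/120) = -84.2°
cos φ = cos(-84.2°) = 0.102

0.102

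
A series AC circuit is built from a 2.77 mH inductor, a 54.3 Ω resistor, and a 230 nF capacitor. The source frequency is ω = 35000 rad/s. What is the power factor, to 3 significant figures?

0.894

X_L = ωL = 97.0 Ω
X_C = 1/(ωC) = 124 Ω
Net reactance X = X_L − X_C = -27.3 Ω
Z = 54.3 − j27.3 Ω
|Z| = √(54.3² + 27.3²) = 60.8 Ω
∠Z = arctan(-27.3/54.3) = -26.7°
cos φ = cos(-26.7°) = 0.894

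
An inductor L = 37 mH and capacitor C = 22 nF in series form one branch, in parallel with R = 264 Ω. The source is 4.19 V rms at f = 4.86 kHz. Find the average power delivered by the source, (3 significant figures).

ω = 2πf = 30540 rad/s
X_L = ωL = 1130 Ω
X_C = 1/(ωC) = 1490 Ω
Branch 1: Z₁ = R = 264 Ω
Branch 2 (series LC): Z₂ = j(X_L − X_C) = −j359 Ω
Parallel: Z = Z₁Z₂/(Z₁+Z₂), |Z| = 213 Ω, ∠Z = -36.4°
I = V/|Z| = 19.7 mA
P = VI cos φ = 4.19 × 0.0197 × cos(-36.4°) = 66.5 mW

66.5 mW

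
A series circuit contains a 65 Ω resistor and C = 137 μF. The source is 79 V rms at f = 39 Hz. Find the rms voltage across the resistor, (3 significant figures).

71.8 V

ω = 2πf = 245.0 rad/s
X_C = 1/(ωC) = 29.8 Ω
Z = 65.0 − j29.8 Ω
|Z| = √(65.0² + 29.8²) = 71.5 Ω
I = V/|Z| = 1.10 A
V_R = I·|Z_R| = 1.10 × 65.0 = 71.8 V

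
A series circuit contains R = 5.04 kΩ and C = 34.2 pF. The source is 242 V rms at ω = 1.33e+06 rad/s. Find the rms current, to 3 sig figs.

X_C = 1/(ωC) = 22000 Ω
Z = 5040 − j22000 Ω
|Z| = √(5040² + 22000²) = 22600 Ω
I = V/|Z| = 242/22600 = 10.7 mA

10.7 mA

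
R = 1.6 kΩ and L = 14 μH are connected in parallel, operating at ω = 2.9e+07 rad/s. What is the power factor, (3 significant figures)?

X_L = ωL = 406 Ω
Parallel: admittances add. Y = 1/R + 1/(jωL)
Y = (0.000625 − j0.00246) S
|Y| = 0.00254 S → |Z| = 1/|Y| = 394 Ω, ∠Z = −∠Y = 75.8°
cos φ = cos(75.8°) = 0.246

0.246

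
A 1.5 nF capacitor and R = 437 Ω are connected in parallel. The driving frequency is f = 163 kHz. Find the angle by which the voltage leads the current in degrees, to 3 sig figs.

-33.9°

ω = 2πf = 1.024e+06 rad/s
X_C = 1/(ωC) = 651 Ω
Parallel: admittances add. Y = 1/R + jωC
Y = (0.00229 + j0.00154) S
|Y| = 0.00276 S → |Z| = 1/|Y| = 363 Ω, ∠Z = −∠Y = -33.9°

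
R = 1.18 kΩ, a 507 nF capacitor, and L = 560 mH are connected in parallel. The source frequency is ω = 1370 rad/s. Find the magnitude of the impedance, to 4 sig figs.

958.3 Ω

X_L = ωL = 767.2 Ω
X_C = 1/(ωC) = 1440 Ω
Parallel: admittances add. Y = 1/R + 1/(jωL) + jωC
Y = (0.0008475 − j0.0006089) S
|Y| = 0.001043 S → |Z| = 1/|Y| = 958.3 Ω, ∠Z = −∠Y = 35.70°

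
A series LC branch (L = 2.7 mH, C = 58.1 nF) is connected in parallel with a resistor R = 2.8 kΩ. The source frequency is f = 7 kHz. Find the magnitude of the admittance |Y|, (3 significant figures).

ω = 2πf = 43980 rad/s
X_L = ωL = 119 Ω
X_C = 1/(ωC) = 391 Ω
Branch 1: Z₁ = R = 2800 Ω
Branch 2 (series LC): Z₂ = j(X_L − X_C) = −j273 Ω
Parallel: Z = Z₁Z₂/(Z₁+Z₂), |Z| = 271 Ω, ∠Z = -84.4°
|Y| = 1/|Z| = 3.69 mS

3.69 mS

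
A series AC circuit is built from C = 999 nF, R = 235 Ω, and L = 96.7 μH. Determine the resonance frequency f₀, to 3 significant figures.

16.2 kHz

ω₀ = 1/√(LC) = 1/√(9.67e-05 × 9.99e-07) = 101700 rad/s
f₀ = ω₀/(2π) = 16.2 kHz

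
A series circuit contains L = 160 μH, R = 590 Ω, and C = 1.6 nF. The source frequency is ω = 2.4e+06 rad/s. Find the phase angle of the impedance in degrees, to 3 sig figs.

X_L = ωL = 384 Ω
X_C = 1/(ωC) = 260 Ω
Net reactance X = X_L − X_C = 124 Ω
Z = 590 + j124 Ω
|Z| = √(590² + 124²) = 603 Ω
∠Z = arctan(124/590) = 11.8°

11.8°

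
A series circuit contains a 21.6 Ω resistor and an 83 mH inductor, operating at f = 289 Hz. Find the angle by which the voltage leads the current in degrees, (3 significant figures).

ω = 2πf = 1816 rad/s
X_L = ωL = 151 Ω
Z = 21.6 + j151 Ω
|Z| = √(21.6² + 151²) = 152 Ω
∠Z = arctan(151/21.6) = 81.8°

81.8°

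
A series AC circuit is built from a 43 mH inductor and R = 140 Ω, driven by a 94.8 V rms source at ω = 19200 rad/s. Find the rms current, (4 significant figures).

113.2 mA

X_L = ωL = 825.6 Ω
Z = 140.0 + j825.6 Ω
|Z| = √(140.0² + 825.6²) = 837.4 Ω
I = V/|Z| = 94.8/837.4 = 113.2 mA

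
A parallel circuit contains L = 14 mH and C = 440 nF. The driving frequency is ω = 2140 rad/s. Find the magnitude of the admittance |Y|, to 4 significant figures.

32.44 mS

X_L = ωL = 29.96 Ω
X_C = 1/(ωC) = 1062 Ω
Parallel: admittances add. Y = 1/(jωL) + jωC
Y = (0 − j0.03244) S
|Y| = 0.03244 S → |Z| = 1/|Y| = 30.83 Ω, ∠Z = −∠Y = 90.00°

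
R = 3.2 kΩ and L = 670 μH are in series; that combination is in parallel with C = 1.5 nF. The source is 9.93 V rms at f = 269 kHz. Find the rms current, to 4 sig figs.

24.36 mA

ω = 2πf = 1.69e+06 rad/s
X_L = ωL = 1132 Ω
X_C = 1/(ωC) = 394.4 Ω
Branch 1 (R+jX_L): Z₁ = 3200 + j1132 Ω, |Z₁| = 3394 Ω
Branch 2 (−jX_C): Z₂ = −j394.4 Ω
Parallel: Z = Z₁Z₂/(Z₁+Z₂), |Z| = 407.7 Ω, ∠Z = -83.50°
I = V/|Z| = 9.93/407.7 = 24.36 mA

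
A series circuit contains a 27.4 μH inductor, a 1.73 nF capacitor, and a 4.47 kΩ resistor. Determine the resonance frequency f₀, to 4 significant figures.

731.0 kHz

ω₀ = 1/√(LC) = 1/√(2.74e-05 × 1.73e-09) = 4.593e+06 rad/s
f₀ = ω₀/(2π) = 731.0 kHz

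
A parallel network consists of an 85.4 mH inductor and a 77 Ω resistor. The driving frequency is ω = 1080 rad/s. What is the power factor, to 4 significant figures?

0.7676

X_L = ωL = 92.23 Ω
Parallel: admittances add. Y = 1/R + 1/(jωL)
Y = (0.01299 − j0.01084) S
|Y| = 0.01692 S → |Z| = 1/|Y| = 59.11 Ω, ∠Z = −∠Y = 39.86°
cos φ = cos(39.86°) = 0.7676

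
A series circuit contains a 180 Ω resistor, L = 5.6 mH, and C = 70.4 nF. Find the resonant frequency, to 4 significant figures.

ω₀ = 1/√(LC) = 1/√(0.0056 × 7.04e-08) = 50360 rad/s
f₀ = ω₀/(2π) = 8.016 kHz

8.016 kHz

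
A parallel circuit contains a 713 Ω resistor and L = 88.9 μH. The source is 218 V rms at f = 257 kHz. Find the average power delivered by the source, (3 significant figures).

66.7 W

ω = 2πf = 1.615e+06 rad/s
X_L = ωL = 144 Ω
Parallel: admittances add. Y = 1/R + 1/(jωL)
Y = (0.00140 − j0.00697) S
|Y| = 0.00711 S → |Z| = 1/|Y| = 141 Ω, ∠Z = −∠Y = 78.6°
I = V/|Z| = 1.55 A
P = VI cos φ = 218 × 1.55 × cos(78.6°) = 66.7 W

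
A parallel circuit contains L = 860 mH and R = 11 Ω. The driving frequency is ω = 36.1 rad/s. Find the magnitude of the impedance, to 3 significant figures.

X_L = ωL = 31.0 Ω
Parallel: admittances add. Y = 1/R + 1/(jωL)
Y = (0.0909 − j0.0322) S
|Y| = 0.0964 S → |Z| = 1/|Y| = 10.4 Ω, ∠Z = −∠Y = 19.5°

10.4 Ω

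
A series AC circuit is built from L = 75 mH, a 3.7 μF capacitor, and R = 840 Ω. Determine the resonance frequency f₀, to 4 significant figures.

ω₀ = 1/√(LC) = 1/√(0.075 × 3.7e-06) = 1898 rad/s
f₀ = ω₀/(2π) = 302.1 Hz

302.1 Hz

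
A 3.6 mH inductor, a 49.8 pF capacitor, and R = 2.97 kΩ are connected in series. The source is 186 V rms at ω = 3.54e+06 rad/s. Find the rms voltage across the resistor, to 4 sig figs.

X_L = ωL = 12740 Ω
X_C = 1/(ωC) = 5672 Ω
Net reactance X = X_L − X_C = 7072 Ω
Z = 2970 + j7072 Ω
|Z| = √(2970² + 7072²) = 7670 Ω
I = V/|Z| = 24.25 mA
V_R = I·|Z_R| = 0.02425 × 2970 = 72.02 V

72.02 V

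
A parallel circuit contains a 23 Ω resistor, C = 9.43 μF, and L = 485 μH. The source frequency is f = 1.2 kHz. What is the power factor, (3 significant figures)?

ω = 2πf = 7540 rad/s
X_L = ωL = 3.66 Ω
X_C = 1/(ωC) = 14.1 Ω
Parallel: admittances add. Y = 1/R + 1/(jωL) + jωC
Y = (0.0435 − j0.202) S
|Y| = 0.207 S → |Z| = 1/|Y| = 4.83 Ω, ∠Z = −∠Y = 77.9°
cos φ = cos(77.9°) = 0.210

0.210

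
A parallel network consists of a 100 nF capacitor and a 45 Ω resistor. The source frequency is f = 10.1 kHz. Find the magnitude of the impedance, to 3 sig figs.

ω = 2πf = 63460 rad/s
X_C = 1/(ωC) = 158 Ω
Parallel: admittances add. Y = 1/R + jωC
Y = (0.0222 + j0.00635) S
|Y| = 0.0231 S → |Z| = 1/|Y| = 43.3 Ω, ∠Z = −∠Y = -15.9°

43.3 Ω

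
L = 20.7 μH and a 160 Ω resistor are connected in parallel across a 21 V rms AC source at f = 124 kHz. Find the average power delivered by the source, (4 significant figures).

ω = 2πf = 779100 rad/s
X_L = ωL = 16.13 Ω
Parallel: admittances add. Y = 1/R + 1/(jωL)
Y = (0.006250 − j0.06201) S
|Y| = 0.06232 S → |Z| = 1/|Y| = 16.05 Ω, ∠Z = −∠Y = 84.24°
I = V/|Z| = 1.309 A
P = VI cos φ = 21 × 1.309 × cos(84.24°) = 2.756 W

2.756 W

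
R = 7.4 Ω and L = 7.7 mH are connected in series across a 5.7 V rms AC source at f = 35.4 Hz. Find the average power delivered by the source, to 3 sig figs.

4.17 W

ω = 2πf = 222.4 rad/s
X_L = ωL = 1.71 Ω
Z = 7.40 + j1.71 Ω
|Z| = √(7.40² + 1.71²) = 7.60 Ω
∠Z = arctan(1.71/7.40) = 13.0°
I = V/|Z| = 750 mA
P = VI cos φ = 5.7 × 0.750 × cos(13.0°) = 4.17 W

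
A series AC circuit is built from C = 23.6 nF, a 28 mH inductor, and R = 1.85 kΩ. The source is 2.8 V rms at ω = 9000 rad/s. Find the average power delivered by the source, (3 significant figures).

623 μW

X_L = ωL = 252 Ω
X_C = 1/(ωC) = 4710 Ω
Net reactance X = X_L − X_C = -4460 Ω
Z = 1850 − j4460 Ω
|Z| = √(1850² + 4460²) = 4820 Ω
∠Z = arctan(-4460/1850) = -67.5°
I = V/|Z| = 580 μA
P = VI cos φ = 2.8 × 0.000580 × cos(-67.5°) = 623 μW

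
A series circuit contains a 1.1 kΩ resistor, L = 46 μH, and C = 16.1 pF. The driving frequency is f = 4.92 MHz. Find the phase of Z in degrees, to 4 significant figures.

ω = 2πf = 3.091e+07 rad/s
X_L = ωL = 1422 Ω
X_C = 1/(ωC) = 2009 Ω
Net reactance X = X_L − X_C = -587.2 Ω
Z = 1100 − j587.2 Ω
|Z| = √(1100² + 587.2²) = 1247 Ω
∠Z = arctan(-587.2/1100) = -28.09°

-28.09°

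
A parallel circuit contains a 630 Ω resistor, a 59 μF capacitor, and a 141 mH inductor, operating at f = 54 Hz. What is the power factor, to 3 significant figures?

ω = 2πf = 339.3 rad/s
X_L = ωL = 47.8 Ω
X_C = 1/(ωC) = 50.0 Ω
Parallel: admittances add. Y = 1/R + 1/(jωL) + jωC
Y = (0.00159 − j0.000885) S
|Y| = 0.00182 S → |Z| = 1/|Y| = 550 Ω, ∠Z = −∠Y = 29.1°
cos φ = cos(29.1°) = 0.873

0.873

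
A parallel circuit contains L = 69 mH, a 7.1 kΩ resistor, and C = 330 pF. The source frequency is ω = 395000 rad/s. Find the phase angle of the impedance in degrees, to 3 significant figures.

X_L = ωL = 27300 Ω
X_C = 1/(ωC) = 7670 Ω
Parallel: admittances add. Y = 1/R + 1/(jωL) + jωC
Y = (0.000141 + j9.37e-05) S
|Y| = 0.000169 S → |Z| = 1/|Y| = 5910 Ω, ∠Z = −∠Y = -33.6°

-33.6°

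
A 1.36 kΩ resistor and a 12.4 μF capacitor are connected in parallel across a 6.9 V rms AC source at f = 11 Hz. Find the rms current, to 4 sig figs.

ω = 2πf = 69.12 rad/s
X_C = 1/(ωC) = 1167 Ω
Parallel: admittances add. Y = 1/R + jωC
Y = (0.0007353 + j0.0008570) S
|Y| = 0.001129 S → |Z| = 1/|Y| = 885.6 Ω, ∠Z = −∠Y = -49.37°
I = V/|Z| = 6.9/885.6 = 7.792 mA

7.792 mA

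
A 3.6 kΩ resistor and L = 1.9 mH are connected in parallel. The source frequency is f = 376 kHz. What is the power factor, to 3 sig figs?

0.780

ω = 2πf = 2.362e+06 rad/s
X_L = ωL = 4490 Ω
Parallel: admittances add. Y = 1/R + 1/(jωL)
Y = (0.000278 − j0.000223) S
|Y| = 0.000356 S → |Z| = 1/|Y| = 2810 Ω, ∠Z = −∠Y = 38.7°
cos φ = cos(38.7°) = 0.780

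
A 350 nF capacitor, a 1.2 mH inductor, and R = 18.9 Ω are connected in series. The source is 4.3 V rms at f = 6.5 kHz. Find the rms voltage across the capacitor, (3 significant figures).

10.7 V

ω = 2πf = 40840 rad/s
X_L = ωL = 49.0 Ω
X_C = 1/(ωC) = 70.0 Ω
Net reactance X = X_L − X_C = -20.9 Ω
Z = 18.9 − j20.9 Ω
|Z| = √(18.9² + 20.9²) = 28.2 Ω
I = V/|Z| = 152 mA
V_C = I·|Z_C| = 0.152 × 70.0 = 10.7 V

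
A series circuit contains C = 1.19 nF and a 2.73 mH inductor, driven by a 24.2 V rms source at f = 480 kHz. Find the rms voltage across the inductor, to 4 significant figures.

25.05 V

ω = 2πf = 3.016e+06 rad/s
X_L = ωL = 8233 Ω
X_C = 1/(ωC) = 278.6 Ω
Net reactance X = X_L − X_C = 7955 Ω
Z = j7955 Ω
|Z| = √(0² + 7955²) = 7955 Ω
I = V/|Z| = 3.042 mA
V_L = I·|Z_L| = 0.003042 × 8233 = 25.05 V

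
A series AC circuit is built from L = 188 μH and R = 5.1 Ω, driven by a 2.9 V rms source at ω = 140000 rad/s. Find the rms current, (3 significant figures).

X_L = ωL = 26.3 Ω
Z = 5.10 + j26.3 Ω
|Z| = √(5.10² + 26.3²) = 26.8 Ω
I = V/|Z| = 2.9/26.8 = 108 mA

108 mA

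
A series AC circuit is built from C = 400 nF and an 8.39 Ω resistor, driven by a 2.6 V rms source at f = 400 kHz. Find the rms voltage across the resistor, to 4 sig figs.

2.582 V

ω = 2πf = 2.513e+06 rad/s
X_C = 1/(ωC) = 0.9947 Ω
Z = 8.390 − j0.9947 Ω
|Z| = √(8.390² + 0.9947²) = 8.449 Ω
I = V/|Z| = 307.7 mA
V_R = I·|Z_R| = 0.3077 × 8.390 = 2.582 V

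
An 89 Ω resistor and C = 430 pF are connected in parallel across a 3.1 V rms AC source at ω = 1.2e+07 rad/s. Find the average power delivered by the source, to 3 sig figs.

X_C = 1/(ωC) = 194 Ω
Parallel: admittances add. Y = 1/R + jωC
Y = (0.0112 + j0.00516) S
|Y| = 0.0124 S → |Z| = 1/|Y| = 80.9 Ω, ∠Z = −∠Y = -24.7°
I = V/|Z| = 38.3 mA
P = VI cos φ = 3.1 × 0.0383 × cos(-24.7°) = 108 mW

108 mW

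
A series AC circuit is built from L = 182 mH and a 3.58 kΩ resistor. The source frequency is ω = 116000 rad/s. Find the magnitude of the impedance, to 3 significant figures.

X_L = ωL = 21100 Ω
Z = 3580 + j21100 Ω
|Z| = √(3580² + 21100²) = 21400 Ω

21400 Ω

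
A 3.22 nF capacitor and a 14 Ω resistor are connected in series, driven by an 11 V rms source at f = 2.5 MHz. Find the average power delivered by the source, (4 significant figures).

ω = 2πf = 1.571e+07 rad/s
X_C = 1/(ωC) = 19.77 Ω
Z = 14.00 − j19.77 Ω
|Z| = √(14.00² + 19.77²) = 24.23 Ω
∠Z = arctan(-19.77/14.00) = -54.70°
I = V/|Z| = 454.1 mA
P = VI cos φ = 11 × 0.4541 × cos(-54.70°) = 2.886 W

2.886 W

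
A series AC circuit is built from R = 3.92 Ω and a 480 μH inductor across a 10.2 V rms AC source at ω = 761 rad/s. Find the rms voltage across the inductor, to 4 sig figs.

0.9464 V

X_L = ωL = 0.3653 Ω
Z = 3.920 + j0.3653 Ω
|Z| = √(3.920² + 0.3653²) = 3.937 Ω
I = V/|Z| = 2.591 A
V_L = I·|Z_L| = 2.591 × 0.3653 = 0.9464 V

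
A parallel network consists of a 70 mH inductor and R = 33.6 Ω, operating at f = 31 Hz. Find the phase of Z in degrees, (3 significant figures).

67.9°

ω = 2πf = 194.8 rad/s
X_L = ωL = 13.6 Ω
Parallel: admittances add. Y = 1/R + 1/(jωL)
Y = (0.0298 − j0.0733) S
|Y| = 0.0792 S → |Z| = 1/|Y| = 12.6 Ω, ∠Z = −∠Y = 67.9°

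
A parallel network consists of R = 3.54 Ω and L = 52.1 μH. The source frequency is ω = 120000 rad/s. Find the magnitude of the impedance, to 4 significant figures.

3.080 Ω

X_L = ωL = 6.252 Ω
Parallel: admittances add. Y = 1/R + 1/(jωL)
Y = (0.2825 − j0.1599) S
|Y| = 0.3246 S → |Z| = 1/|Y| = 3.080 Ω, ∠Z = −∠Y = 29.52°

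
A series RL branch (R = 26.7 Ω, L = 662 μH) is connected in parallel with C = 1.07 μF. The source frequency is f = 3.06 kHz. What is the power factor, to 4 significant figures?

ω = 2πf = 19230 rad/s
X_L = ωL = 12.73 Ω
X_C = 1/(ωC) = 48.61 Ω
Branch 1 (R+jX_L): Z₁ = 26.70 + j12.73 Ω, |Z₁| = 29.58 Ω
Branch 2 (−jX_C): Z₂ = −j48.61 Ω
Parallel: Z = Z₁Z₂/(Z₁+Z₂), |Z| = 32.15 Ω, ∠Z = -11.17°
cos φ = cos(-11.17°) = 0.9811

0.9811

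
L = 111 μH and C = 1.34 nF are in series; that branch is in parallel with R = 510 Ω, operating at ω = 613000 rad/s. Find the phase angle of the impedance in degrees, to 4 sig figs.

-23.93°

X_L = ωL = 68.04 Ω
X_C = 1/(ωC) = 1217 Ω
Branch 1: Z₁ = R = 510.0 Ω
Branch 2 (series LC): Z₂ = j(X_L − X_C) = −j1149 Ω
Parallel: Z = Z₁Z₂/(Z₁+Z₂), |Z| = 466.2 Ω, ∠Z = -23.93°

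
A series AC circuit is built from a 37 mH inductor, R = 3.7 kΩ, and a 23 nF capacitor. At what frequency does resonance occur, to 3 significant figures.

ω₀ = 1/√(LC) = 1/√(0.037 × 2.3e-08) = 34280 rad/s
f₀ = ω₀/(2π) = 5.46 kHz

5.46 kHz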